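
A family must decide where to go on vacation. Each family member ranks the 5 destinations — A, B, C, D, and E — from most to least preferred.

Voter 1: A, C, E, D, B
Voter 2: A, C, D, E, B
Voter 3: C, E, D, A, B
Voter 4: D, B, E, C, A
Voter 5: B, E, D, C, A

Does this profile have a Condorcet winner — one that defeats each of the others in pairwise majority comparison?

Head-to-head results (5 voters total):
A vs B: A wins 3–2.
A vs C: C wins 3–2.
A vs D: D wins 3–2.
A vs E: E wins 3–2.
B vs C: C wins 3–2.
B vs D: D wins 4–1.
B vs E: E wins 3–2.
C vs D: C wins 3–2.
C vs E: C wins 3–2.
D vs E: E wins 3–2.
C beats each rival — A (3–2), B (3–2), D (3–2), E (3–2) — so C is the Condorcet winner.

Yes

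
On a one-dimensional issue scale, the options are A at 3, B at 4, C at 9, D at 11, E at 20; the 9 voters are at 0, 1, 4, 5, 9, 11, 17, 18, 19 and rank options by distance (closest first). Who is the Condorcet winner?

C

With single-peaked preferences on a line, the Condorcet winner is the candidate closest to the median voter.
The median voter (position 9) is closest to C at 9.
Check: C vs E — voters closer to C: 6 of 9.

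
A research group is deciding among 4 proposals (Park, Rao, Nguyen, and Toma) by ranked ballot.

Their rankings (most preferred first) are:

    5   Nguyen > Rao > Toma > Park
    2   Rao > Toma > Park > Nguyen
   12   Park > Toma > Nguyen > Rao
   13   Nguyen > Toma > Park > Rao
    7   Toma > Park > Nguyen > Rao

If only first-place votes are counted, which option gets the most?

Nguyen

First-place vote totals:
  Park: 12
  Rao: 2
  Nguyen: 18
  Toma: 7
Nguyen has the most first-place votes.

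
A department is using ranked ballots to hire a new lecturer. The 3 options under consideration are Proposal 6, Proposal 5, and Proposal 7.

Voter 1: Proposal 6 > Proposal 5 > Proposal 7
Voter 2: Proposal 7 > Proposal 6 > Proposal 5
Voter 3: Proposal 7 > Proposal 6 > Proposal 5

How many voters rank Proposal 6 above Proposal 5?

3

Ballots ranking Proposal 6 above Proposal 5: 3.
Ballots ranking Proposal 5 above Proposal 6: 0.
So 3 of 3 voters prefer Proposal 6 to Proposal 5.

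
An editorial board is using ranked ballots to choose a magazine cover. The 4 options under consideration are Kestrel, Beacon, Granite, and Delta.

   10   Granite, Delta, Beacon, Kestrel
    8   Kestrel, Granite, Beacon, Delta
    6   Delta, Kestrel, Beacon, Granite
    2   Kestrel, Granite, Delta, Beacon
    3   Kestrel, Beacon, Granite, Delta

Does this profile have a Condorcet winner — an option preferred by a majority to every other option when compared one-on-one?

Head-to-head results (29 voters total):
Kestrel vs Beacon: Kestrel wins 19–10.
Kestrel vs Granite: Kestrel wins 19–10.
Kestrel vs Delta: Delta wins 16–13.
Beacon vs Granite: Granite wins 20–9.
Beacon vs Delta: Delta wins 18–11.
Granite vs Delta: Granite wins 23–6.
No candidate beats all others: Kestrel beats Granite beats Delta beats Kestrel, a majority cycle.

No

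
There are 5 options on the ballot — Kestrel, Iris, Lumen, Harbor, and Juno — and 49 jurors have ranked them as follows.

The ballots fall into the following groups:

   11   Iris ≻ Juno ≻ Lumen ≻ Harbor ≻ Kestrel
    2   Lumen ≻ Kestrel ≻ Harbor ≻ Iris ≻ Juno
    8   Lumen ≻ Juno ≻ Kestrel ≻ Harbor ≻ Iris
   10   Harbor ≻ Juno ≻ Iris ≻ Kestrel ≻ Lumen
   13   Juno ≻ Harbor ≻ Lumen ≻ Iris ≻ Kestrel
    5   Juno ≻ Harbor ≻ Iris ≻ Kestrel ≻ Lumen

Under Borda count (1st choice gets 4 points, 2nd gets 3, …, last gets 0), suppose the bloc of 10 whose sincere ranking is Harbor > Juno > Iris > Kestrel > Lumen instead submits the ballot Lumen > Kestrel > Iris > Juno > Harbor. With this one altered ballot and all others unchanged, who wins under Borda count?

Borda totals with the altered ballot: Kestrel 57, Iris 89, Lumen 128, Harbor 77, Juno 139.
The winner is unchanged: still Juno.

Juno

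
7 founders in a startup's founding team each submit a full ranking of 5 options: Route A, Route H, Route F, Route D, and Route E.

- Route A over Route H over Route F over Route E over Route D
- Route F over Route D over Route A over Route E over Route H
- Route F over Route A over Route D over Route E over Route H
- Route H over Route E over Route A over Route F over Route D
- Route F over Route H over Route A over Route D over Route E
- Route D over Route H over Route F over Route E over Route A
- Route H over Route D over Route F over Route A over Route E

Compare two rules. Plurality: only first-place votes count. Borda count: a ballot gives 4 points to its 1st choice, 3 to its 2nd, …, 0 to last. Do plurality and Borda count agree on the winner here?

Yes

Plurality first-place counts: Route A 1, Route H 2, Route F 3, Route D 1, Route E 0 → Route F.
Borda totals: Route A 14, Route H 17, Route F 19, Route D 13, Route E 7 → Route F.
The two rules agree on Route F.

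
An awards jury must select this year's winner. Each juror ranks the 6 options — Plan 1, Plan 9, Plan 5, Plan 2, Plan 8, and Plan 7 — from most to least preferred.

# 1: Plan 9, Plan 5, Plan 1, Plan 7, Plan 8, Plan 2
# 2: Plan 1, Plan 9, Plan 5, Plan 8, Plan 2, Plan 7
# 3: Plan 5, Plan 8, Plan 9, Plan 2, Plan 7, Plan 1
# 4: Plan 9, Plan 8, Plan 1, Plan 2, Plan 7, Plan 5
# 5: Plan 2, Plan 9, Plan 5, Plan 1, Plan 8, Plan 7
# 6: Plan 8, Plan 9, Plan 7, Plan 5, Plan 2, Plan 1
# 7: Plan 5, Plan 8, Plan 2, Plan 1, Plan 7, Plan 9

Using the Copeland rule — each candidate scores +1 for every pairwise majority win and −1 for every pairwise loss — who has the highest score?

Plan 9

Pairwise results:
  Plan 1 vs Plan 9: Plan 9 wins 5–2.
  Plan 1 vs Plan 5: Plan 5 wins 5–2.
  Plan 1 vs Plan 2: Plan 2 wins 4–3.
  Plan 1 vs Plan 8: Plan 8 wins 4–3.
  Plan 1 vs Plan 7: Plan 1 wins 5–2.
  Plan 9 vs Plan 5: Plan 9 wins 5–2.
  Plan 9 vs Plan 2: Plan 9 wins 5–2.
  Plan 9 vs Plan 8: Plan 9 wins 4–3.
  Plan 9 vs Plan 7: Plan 9 wins 6–1.
  Plan 5 vs Plan 2: Plan 5 wins 5–2.
  Plan 5 vs Plan 8: Plan 5 wins 5–2.
  Plan 5 vs Plan 7: Plan 5 wins 5–2.
  Plan 2 vs Plan 8: Plan 8 wins 6–1.
  Plan 2 vs Plan 7: Plan 2 wins 5–2.
  Plan 8 vs Plan 7: Plan 8 wins 6–1.
Copeland scores (wins − losses):
  Plan 1: 1 − 4 = -3
  Plan 9: 5 − 0 = 5
  Plan 5: 4 − 1 = 3
  Plan 2: 2 − 3 = -1
  Plan 8: 3 − 2 = 1
  Plan 7: 0 − 5 = -5
Plan 9 has the best Copeland score.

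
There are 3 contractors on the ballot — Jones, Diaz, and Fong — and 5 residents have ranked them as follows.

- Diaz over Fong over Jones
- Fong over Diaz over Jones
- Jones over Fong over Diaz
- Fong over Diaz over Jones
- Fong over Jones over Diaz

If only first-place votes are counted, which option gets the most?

First-place vote totals:
  Jones: 1
  Diaz: 1
  Fong: 3
Fong has the most first-place votes.

Fong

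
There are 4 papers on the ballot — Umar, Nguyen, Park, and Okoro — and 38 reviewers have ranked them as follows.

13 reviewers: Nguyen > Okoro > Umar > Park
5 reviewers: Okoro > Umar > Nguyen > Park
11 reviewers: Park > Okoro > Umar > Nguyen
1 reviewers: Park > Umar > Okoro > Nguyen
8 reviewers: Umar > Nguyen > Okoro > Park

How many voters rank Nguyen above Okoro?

Ballots ranking Nguyen above Okoro: 13+8 = 21.
Ballots ranking Okoro above Nguyen: 5+11+1 = 17.
So 21 of 38 voters prefer Nguyen to Okoro.

21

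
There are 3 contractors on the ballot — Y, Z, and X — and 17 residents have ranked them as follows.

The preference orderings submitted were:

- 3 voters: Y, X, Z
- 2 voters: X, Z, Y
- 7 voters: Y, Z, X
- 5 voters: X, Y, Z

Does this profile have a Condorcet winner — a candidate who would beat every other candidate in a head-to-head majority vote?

Yes

Head-to-head results (17 voters total):
Y vs Z: Y wins 15–2.
Y vs X: Y wins 10–7.
Z vs X: X wins 10–7.
Y beats each rival — Z (15–2), X (10–7) — so Y is the Condorcet winner.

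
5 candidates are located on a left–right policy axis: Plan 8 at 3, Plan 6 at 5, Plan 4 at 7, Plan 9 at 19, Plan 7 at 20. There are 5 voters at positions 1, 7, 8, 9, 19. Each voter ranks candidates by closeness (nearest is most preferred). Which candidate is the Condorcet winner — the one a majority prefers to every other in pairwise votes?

With single-peaked preferences on a line, the Condorcet winner is the candidate closest to the median voter.
The median voter (position 8) is closest to Plan 4 at 7.
Check: Plan 4 vs Plan 9 — voters closer to Plan 4: 4 of 5.

Plan 4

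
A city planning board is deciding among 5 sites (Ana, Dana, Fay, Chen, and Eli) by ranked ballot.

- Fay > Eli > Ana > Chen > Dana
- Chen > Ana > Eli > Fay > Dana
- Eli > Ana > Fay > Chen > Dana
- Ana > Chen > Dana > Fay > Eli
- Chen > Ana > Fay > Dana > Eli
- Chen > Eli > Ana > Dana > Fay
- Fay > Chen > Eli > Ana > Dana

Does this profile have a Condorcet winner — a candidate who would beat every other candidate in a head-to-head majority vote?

Yes

Head-to-head results (7 voters total):
Ana vs Dana: Ana wins 7–0.
Ana vs Fay: Ana wins 5–2.
Ana vs Chen: Chen wins 4–3.
Ana vs Eli: Eli wins 4–3.
Dana vs Fay: Fay wins 5–2.
Dana vs Chen: Chen wins 7–0.
Dana vs Eli: Eli wins 5–2.
Fay vs Chen: Chen wins 4–3.
Fay vs Eli: Fay wins 4–3.
Chen vs Eli: Chen wins 5–2.
Chen beats each rival — Ana (4–3), Dana (7–0), Fay (4–3), Eli (5–2) — so Chen is the Condorcet winner.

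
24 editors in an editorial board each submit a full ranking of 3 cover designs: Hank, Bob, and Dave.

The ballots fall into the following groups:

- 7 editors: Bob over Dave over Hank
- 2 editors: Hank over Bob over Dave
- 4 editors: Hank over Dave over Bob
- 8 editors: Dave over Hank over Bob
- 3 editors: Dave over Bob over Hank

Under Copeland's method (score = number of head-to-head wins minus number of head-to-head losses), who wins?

Pairwise results:
  Hank vs Bob: Hank wins 14–10.
  Hank vs Dave: Dave wins 18–6.
  Bob vs Dave: Dave wins 15–9.
Copeland scores (wins − losses):
  Hank: 1 − 1 = 0
  Bob: 0 − 2 = -2
  Dave: 2 − 0 = 2
Dave has the best Copeland score.

Dave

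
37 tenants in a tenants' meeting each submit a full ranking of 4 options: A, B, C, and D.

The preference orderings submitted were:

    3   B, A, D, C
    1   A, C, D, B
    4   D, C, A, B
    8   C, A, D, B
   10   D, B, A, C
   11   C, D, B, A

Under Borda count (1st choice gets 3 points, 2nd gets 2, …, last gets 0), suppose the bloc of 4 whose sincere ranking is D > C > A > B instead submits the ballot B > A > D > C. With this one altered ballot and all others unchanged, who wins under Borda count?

Borda totals with the altered ballot: A 43, B 52, C 59, D 68.
The winner is unchanged: still D.

D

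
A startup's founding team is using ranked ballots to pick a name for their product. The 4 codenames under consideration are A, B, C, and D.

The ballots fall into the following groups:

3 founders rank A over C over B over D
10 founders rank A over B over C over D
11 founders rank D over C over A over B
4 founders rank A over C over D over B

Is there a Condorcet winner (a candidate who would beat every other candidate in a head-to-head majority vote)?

Yes

Head-to-head results (28 voters total):
A vs B: A wins 28–0.
A vs C: A wins 17–11.
A vs D: A wins 17–11.
B vs C: C wins 18–10.
B vs D: D wins 15–13.
C vs D: C wins 17–11.
A beats each rival — B (28–0), C (17–11), D (17–11) — so A is the Condorcet winner.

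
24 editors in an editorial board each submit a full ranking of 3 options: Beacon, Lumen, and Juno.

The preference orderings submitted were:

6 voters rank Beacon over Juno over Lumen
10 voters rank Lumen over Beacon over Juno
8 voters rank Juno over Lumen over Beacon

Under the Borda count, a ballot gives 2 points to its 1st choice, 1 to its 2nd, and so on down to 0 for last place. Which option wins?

Lumen

Borda scores:
  Beacon: 6·2 + 10·1 + 8·0 = 22
  Lumen: 6·0 + 10·2 + 8·1 = 28
  Juno: 6·1 + 10·0 + 8·2 = 22
Lumen has the highest total.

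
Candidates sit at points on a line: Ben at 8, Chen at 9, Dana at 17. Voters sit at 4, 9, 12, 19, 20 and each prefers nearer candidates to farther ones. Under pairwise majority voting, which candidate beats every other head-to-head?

Chen

With single-peaked preferences on a line, the Condorcet winner is the candidate closest to the median voter.
The median voter (position 12) is closest to Chen at 9.
Check: Chen vs Dana — voters closer to Chen: 3 of 5.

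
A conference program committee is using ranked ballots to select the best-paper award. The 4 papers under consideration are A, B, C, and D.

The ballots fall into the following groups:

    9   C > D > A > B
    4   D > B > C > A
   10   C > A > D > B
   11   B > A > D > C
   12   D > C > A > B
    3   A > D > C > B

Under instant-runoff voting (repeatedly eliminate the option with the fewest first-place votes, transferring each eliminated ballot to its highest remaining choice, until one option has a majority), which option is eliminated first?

A

Round 1: C 19, D 16, B 11, A 3. A has the fewest and is eliminated.
Round 2: C 19, D 19, B 11. B has the fewest and is eliminated.
Round 3: D 30, C 19. D has a majority.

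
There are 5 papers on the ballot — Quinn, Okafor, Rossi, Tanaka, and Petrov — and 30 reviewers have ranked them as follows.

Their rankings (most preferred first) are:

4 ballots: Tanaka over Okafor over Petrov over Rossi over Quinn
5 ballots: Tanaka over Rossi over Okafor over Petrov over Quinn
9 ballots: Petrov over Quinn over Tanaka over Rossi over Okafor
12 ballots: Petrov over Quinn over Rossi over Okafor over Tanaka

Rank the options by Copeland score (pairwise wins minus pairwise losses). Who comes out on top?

Pairwise results:
  Quinn vs Okafor: Quinn wins 21–9.
  Quinn vs Rossi: Quinn wins 21–9.
  Quinn vs Tanaka: Quinn wins 21–9.
  Quinn vs Petrov: Petrov wins 30–0.
  Okafor vs Rossi: Rossi wins 26–4.
  Okafor vs Tanaka: Tanaka wins 18–12.
  Okafor vs Petrov: Petrov wins 21–9.
  Rossi vs Tanaka: Tanaka wins 18–12.
  Rossi vs Petrov: Petrov wins 25–5.
  Tanaka vs Petrov: Petrov wins 21–9.
Copeland scores (wins − losses):
  Quinn: 3 − 1 = 2
  Okafor: 0 − 4 = -4
  Rossi: 1 − 3 = -2
  Tanaka: 2 − 2 = 0
  Petrov: 4 − 0 = 4
Petrov has the best Copeland score.

Petrov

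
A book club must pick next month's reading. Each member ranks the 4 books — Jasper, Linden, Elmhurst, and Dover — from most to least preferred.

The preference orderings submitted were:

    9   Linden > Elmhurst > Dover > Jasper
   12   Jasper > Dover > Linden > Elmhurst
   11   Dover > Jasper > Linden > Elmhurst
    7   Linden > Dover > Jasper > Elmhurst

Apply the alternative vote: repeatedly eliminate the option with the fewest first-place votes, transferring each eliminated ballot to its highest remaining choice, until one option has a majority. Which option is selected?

Jasper

Round 1: Linden 16, Jasper 12, Dover 11, Elmhurst 0. Elmhurst has the fewest and is eliminated.
Round 2: Linden 16, Jasper 12, Dover 11. Dover has the fewest and is eliminated.
Round 3: Jasper 23, Linden 16. Jasper has a majority.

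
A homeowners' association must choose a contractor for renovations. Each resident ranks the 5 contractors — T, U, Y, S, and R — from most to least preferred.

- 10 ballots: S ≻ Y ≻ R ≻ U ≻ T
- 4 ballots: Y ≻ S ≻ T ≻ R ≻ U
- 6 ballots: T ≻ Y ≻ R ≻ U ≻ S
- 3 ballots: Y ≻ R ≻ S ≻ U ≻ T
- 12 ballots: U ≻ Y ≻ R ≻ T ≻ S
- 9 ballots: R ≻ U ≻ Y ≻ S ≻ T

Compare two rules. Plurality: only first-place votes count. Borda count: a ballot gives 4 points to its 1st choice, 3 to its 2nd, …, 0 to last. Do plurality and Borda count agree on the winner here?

No

Plurality first-place counts: T 6, U 12, Y 7, S 10, R 9 → U.
Borda totals: T 44, U 94, Y 130, S 67, R 105 → Y.
The two rules disagree: plurality picks U, Borda picks Y.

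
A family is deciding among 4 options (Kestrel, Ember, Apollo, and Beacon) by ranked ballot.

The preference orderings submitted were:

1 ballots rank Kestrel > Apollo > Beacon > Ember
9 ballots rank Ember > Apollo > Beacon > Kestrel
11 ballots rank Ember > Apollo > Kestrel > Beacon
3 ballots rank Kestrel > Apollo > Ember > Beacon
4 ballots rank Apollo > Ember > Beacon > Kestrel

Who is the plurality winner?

First-place vote totals:
  Kestrel: 4
  Ember: 20
  Apollo: 4
  Beacon: 0
Ember has the most first-place votes.

Ember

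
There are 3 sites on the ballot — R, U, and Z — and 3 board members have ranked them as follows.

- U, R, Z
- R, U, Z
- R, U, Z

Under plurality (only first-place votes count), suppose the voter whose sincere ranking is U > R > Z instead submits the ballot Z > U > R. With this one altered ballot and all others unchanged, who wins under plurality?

First-place totals with the altered ballot: R 2, U 0, Z 1.
The winner is unchanged: still R.

R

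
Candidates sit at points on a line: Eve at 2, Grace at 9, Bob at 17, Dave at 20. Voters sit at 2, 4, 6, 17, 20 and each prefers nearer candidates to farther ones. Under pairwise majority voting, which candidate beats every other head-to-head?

With single-peaked preferences on a line, the Condorcet winner is the candidate closest to the median voter.
The median voter (position 6) is closest to Grace at 9.
Check: Grace vs Eve — voters closer to Grace: 3 of 5.

Grace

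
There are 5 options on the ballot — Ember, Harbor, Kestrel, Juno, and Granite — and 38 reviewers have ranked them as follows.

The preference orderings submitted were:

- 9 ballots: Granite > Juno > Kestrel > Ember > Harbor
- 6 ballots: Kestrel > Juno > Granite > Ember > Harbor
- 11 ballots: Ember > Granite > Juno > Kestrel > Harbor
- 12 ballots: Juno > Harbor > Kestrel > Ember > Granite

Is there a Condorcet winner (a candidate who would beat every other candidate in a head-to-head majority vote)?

Head-to-head results (38 voters total):
Ember vs Harbor: Ember wins 26–12.
Ember vs Kestrel: Kestrel wins 27–11.
Ember vs Juno: Juno wins 27–11.
Ember vs Granite: Ember wins 23–15.
Harbor vs Kestrel: Kestrel wins 26–12.
Harbor vs Juno: Juno wins 38–0.
Harbor vs Granite: Granite wins 26–12.
Kestrel vs Juno: Juno wins 32–6.
Kestrel vs Granite: Granite wins 20–18.
Juno vs Granite: Granite wins 20–18.
No candidate beats all others: Ember beats Granite beats Kestrel beats Ember, a majority cycle.

No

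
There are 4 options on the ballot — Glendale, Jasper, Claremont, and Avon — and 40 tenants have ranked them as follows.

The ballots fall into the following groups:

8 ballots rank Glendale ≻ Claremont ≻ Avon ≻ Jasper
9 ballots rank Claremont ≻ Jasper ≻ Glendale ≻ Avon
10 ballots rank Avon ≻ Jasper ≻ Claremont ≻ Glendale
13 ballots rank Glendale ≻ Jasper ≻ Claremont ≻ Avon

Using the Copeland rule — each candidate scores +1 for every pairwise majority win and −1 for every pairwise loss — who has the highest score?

Pairwise results:
  Glendale vs Jasper: Glendale wins 21–19.
  Glendale vs Claremont: Glendale wins 21–19.
  Glendale vs Avon: Glendale wins 30–10.
  Jasper vs Claremont: Jasper wins 23–17.
  Jasper vs Avon: Jasper wins 22–18.
  Claremont vs Avon: Claremont wins 30–10.
Copeland scores (wins − losses):
  Glendale: 3 − 0 = 3
  Jasper: 2 − 1 = 1
  Claremont: 1 − 2 = -1
  Avon: 0 − 3 = -3
Glendale has the best Copeland score.

Glendale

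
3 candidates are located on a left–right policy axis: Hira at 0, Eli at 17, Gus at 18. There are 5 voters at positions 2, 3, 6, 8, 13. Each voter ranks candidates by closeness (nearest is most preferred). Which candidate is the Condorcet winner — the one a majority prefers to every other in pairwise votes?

Hira

With single-peaked preferences on a line, the Condorcet winner is the candidate closest to the median voter.
The median voter (position 6) is closest to Hira at 0.
Check: Hira vs Eli — voters closer to Hira: 4 of 5.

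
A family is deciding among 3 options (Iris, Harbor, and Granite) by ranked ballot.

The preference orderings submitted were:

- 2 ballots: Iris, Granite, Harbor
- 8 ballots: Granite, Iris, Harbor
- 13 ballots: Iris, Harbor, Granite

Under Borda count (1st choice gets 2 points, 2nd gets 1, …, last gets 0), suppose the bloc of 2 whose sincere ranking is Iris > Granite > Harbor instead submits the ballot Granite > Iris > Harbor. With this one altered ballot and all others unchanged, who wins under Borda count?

Iris

Borda totals with the altered ballot: Iris 36, Harbor 13, Granite 20.
The winner is unchanged: still Iris.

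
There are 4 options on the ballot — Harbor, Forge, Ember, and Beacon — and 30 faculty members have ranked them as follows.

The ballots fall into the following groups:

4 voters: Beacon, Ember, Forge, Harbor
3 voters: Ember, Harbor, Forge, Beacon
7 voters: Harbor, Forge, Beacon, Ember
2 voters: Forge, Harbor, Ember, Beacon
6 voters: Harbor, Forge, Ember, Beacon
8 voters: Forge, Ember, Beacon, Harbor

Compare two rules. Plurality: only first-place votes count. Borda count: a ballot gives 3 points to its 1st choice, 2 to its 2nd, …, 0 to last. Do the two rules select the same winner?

No

Plurality first-place counts: Harbor 13, Forge 10, Ember 3, Beacon 4 → Harbor.
Borda totals: Harbor 49, Forge 63, Ember 41, Beacon 27 → Forge.
The two rules disagree: plurality picks Harbor, Borda picks Forge.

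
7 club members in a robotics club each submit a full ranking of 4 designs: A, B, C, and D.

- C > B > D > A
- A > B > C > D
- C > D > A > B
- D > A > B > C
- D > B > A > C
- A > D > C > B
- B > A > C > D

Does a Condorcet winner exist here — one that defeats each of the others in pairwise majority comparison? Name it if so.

There is no Condorcet winner

Head-to-head results (7 voters total):
A vs B: A wins 4–3.
A vs C: A wins 5–2.
A vs D: D wins 4–3.
B vs C: B wins 4–3.
B vs D: D wins 4–3.
C vs D: C wins 4–3.
No candidate beats all others: A beats C beats D beats A, a majority cycle.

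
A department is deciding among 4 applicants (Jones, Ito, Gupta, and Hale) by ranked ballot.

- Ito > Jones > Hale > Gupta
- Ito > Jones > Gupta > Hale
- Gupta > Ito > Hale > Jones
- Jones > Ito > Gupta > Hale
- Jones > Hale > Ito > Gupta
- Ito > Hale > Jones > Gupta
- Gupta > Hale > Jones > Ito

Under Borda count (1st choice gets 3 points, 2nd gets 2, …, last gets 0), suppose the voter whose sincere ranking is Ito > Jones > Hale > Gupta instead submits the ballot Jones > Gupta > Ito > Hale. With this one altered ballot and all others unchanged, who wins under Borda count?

Jones

Borda totals with the altered ballot: Jones 13, Ito 12, Gupta 10, Hale 7.
The switch changes the winner from Ito to Jones.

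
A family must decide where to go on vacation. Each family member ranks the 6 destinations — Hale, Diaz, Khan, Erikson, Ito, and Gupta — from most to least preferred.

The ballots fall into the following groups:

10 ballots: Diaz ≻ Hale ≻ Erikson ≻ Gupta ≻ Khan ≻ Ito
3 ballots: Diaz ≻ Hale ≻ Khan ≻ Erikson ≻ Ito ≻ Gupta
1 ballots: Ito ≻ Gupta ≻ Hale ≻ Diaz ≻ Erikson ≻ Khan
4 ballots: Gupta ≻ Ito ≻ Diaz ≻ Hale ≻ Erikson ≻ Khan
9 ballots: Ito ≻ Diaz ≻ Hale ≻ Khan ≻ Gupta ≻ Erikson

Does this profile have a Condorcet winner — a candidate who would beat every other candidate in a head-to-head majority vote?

No

Head-to-head results (27 voters total):
Hale vs Diaz: Diaz wins 26–1.
Hale vs Khan: Hale wins 27–0.
Hale vs Erikson: Hale wins 27–0.
Hale vs Ito: Ito wins 14–13.
Hale vs Gupta: Hale wins 22–5.
Diaz vs Khan: Diaz wins 27–0.
Diaz vs Erikson: Diaz wins 27–0.
Diaz vs Ito: Ito wins 14–13.
Diaz vs Gupta: Diaz wins 22–5.
Khan vs Erikson: Erikson wins 15–12.
Khan vs Ito: Ito wins 14–13.
Khan vs Gupta: Gupta wins 15–12.
Erikson vs Ito: Ito wins 14–13.
Erikson vs Gupta: Gupta wins 14–13.
Ito vs Gupta: Gupta wins 14–13.
No candidate beats all others: Hale beats Gupta beats Ito beats Hale, a majority cycle.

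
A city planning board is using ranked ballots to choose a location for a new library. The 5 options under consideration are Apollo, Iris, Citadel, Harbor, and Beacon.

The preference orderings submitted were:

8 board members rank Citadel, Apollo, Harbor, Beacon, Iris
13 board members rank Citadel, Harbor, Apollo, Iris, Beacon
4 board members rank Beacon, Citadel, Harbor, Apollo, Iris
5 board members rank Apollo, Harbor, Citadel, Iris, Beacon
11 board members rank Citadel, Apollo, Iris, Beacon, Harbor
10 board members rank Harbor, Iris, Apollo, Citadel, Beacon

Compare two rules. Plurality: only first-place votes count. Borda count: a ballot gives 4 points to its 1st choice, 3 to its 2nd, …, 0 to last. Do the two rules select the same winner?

Yes

Plurality first-place counts: Apollo 5, Iris 0, Citadel 32, Harbor 10, Beacon 4 → Citadel.
Borda totals: Apollo 127, Iris 70, Citadel 160, Harbor 118, Beacon 35 → Citadel.
The two rules agree on Citadel.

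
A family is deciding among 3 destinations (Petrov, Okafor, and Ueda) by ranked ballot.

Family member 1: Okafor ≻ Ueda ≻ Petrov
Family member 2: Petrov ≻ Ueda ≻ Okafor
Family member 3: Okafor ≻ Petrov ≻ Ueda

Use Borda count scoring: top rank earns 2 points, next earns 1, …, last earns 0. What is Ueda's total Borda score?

2

Borda scores:
  Petrov: 0 + 2 + 1 = 3
  Okafor: 2 + 0 + 2 = 4
  Ueda: 1 + 1 + 0 = 2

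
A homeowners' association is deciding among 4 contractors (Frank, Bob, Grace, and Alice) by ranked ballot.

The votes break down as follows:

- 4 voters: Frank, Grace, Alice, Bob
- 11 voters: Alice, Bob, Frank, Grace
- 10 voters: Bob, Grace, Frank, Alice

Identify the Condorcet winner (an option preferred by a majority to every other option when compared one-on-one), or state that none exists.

Head-to-head results (25 voters total):
Frank vs Bob: Bob wins 21–4.
Frank vs Grace: Frank wins 15–10.
Frank vs Alice: Frank wins 14–11.
Bob vs Grace: Bob wins 21–4.
Bob vs Alice: Alice wins 15–10.
Grace vs Alice: Grace wins 14–11.
No candidate beats all others: Frank beats Alice beats Bob beats Frank, a majority cycle.

There is no Condorcet winner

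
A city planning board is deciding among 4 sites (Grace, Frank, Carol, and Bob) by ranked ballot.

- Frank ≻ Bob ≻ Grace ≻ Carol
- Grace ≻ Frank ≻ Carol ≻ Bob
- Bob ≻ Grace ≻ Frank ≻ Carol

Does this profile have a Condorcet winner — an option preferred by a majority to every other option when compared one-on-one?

Head-to-head results (3 voters total):
Grace vs Frank: Grace wins 2–1.
Grace vs Carol: Grace wins 3–0.
Grace vs Bob: Bob wins 2–1.
Frank vs Carol: Frank wins 3–0.
Frank vs Bob: Frank wins 2–1.
Carol vs Bob: Bob wins 2–1.
No candidate beats all others: Grace beats Frank beats Bob beats Grace, a majority cycle.

No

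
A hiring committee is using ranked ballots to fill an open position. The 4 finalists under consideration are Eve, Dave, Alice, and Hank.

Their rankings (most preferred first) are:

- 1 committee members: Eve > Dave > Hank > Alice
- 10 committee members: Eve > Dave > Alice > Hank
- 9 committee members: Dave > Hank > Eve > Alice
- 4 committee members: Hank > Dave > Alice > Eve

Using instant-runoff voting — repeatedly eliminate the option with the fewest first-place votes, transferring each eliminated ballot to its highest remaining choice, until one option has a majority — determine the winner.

Dave

Round 1: Eve 11, Dave 9, Hank 4, Alice 0. Alice has the fewest and is eliminated.
Round 2: Eve 11, Dave 9, Hank 4. Hank has the fewest and is eliminated.
Round 3: Dave 13, Eve 11. Dave has a majority.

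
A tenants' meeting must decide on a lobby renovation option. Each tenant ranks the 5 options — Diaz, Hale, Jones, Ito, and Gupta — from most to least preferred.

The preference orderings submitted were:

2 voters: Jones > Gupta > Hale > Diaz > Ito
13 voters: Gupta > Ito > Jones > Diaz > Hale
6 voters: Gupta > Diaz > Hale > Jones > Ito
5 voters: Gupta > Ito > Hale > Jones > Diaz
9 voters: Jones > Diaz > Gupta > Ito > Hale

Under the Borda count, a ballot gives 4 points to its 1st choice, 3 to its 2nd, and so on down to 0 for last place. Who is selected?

Gupta

Borda scores:
  Diaz: 2·1 + 13·1 + 6·3 + 5·0 + 9·3 = 60
  Hale: 2·2 + 13·0 + 6·2 + 5·2 + 9·0 = 26
  Jones: 2·4 + 13·2 + 6·1 + 5·1 + 9·4 = 81
  Ito: 2·0 + 13·3 + 6·0 + 5·3 + 9·1 = 63
  Gupta: 2·3 + 13·4 + 6·4 + 5·4 + 9·2 = 120
Gupta has the highest total.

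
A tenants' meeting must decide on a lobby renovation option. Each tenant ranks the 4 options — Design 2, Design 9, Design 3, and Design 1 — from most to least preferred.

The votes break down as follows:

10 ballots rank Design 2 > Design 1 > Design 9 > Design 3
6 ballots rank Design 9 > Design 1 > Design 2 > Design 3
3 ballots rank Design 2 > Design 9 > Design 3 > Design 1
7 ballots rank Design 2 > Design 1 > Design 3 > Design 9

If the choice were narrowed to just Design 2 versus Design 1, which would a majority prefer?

Ballots ranking Design 2 above Design 1: 10+3+7 = 20.
Ballots ranking Design 1 above Design 2: 6.
Design 2 wins the head-to-head, 20–6.

Design 2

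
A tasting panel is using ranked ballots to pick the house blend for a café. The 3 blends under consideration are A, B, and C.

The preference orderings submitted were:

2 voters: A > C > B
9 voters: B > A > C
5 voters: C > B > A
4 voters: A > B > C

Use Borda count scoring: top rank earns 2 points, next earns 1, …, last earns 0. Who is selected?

B

Borda scores:
  A: 2·2 + 9·1 + 5·0 + 4·2 = 21
  B: 2·0 + 9·2 + 5·1 + 4·1 = 27
  C: 2·1 + 9·0 + 5·2 + 4·0 = 12
B has the highest total.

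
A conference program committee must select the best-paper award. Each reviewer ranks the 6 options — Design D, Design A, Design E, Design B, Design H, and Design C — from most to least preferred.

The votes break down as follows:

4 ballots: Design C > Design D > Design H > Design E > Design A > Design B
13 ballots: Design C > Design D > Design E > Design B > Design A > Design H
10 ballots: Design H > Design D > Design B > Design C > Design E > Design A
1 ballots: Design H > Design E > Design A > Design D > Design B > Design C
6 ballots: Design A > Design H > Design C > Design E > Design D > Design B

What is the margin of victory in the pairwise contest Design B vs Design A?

12

Ballots ranking Design B above Design A: 13+10 = 23.
Ballots ranking Design A above Design B: 4+1+6 = 11.
Design B wins 23–11, a margin of 12.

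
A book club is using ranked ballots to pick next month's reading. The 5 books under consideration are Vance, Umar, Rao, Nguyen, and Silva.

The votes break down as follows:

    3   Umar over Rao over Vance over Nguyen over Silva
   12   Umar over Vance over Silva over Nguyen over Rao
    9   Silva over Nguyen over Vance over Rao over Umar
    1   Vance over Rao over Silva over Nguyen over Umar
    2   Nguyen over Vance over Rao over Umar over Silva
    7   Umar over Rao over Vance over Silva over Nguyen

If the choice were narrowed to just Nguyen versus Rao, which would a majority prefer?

Ballots ranking Nguyen above Rao: 12+9+2 = 23.
Ballots ranking Rao above Nguyen: 3+1+7 = 11.
Nguyen wins the head-to-head, 23–11.

Nguyen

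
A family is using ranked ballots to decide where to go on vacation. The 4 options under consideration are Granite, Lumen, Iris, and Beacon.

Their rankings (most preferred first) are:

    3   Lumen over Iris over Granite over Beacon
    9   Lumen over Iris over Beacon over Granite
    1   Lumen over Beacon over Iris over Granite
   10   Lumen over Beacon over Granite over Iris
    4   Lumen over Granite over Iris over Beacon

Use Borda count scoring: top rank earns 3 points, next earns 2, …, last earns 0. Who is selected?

Borda scores:
  Granite: 3·1 + 9·0 + 0 + 10·1 + 4·2 = 21
  Lumen: 3·3 + 9·3 + 3 + 10·3 + 4·3 = 81
  Iris: 3·2 + 9·2 + 1 + 10·0 + 4·1 = 29
  Beacon: 3·0 + 9·1 + 2 + 10·2 + 4·0 = 31
Lumen has the highest total.

Lumen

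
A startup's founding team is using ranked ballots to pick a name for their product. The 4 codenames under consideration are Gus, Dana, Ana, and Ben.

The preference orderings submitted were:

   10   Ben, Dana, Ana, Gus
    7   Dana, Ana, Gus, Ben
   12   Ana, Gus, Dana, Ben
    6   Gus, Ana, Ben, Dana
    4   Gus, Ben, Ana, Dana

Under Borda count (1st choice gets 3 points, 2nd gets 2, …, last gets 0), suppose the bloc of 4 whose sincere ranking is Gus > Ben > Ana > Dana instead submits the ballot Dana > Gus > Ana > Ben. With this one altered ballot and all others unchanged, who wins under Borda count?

Borda totals with the altered ballot: Gus 57, Dana 65, Ana 76, Ben 36.
The winner is unchanged: still Ana.

Ana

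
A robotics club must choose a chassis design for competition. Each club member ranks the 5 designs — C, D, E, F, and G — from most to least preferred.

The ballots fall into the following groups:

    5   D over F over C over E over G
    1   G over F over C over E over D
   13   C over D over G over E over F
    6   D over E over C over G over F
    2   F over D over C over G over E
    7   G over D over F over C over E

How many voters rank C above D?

14

Ballots ranking C above D: 1+13 = 14.
Ballots ranking D above C: 5+6+2+7 = 20.
So 14 of 34 voters prefer C to D.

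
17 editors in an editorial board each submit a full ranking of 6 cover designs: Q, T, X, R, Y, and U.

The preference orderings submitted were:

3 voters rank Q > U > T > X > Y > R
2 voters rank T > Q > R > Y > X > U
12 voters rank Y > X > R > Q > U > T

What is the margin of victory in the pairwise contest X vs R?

13

Ballots ranking X above R: 3+12 = 15.
Ballots ranking R above X: 2.
X wins 15–2, a margin of 13.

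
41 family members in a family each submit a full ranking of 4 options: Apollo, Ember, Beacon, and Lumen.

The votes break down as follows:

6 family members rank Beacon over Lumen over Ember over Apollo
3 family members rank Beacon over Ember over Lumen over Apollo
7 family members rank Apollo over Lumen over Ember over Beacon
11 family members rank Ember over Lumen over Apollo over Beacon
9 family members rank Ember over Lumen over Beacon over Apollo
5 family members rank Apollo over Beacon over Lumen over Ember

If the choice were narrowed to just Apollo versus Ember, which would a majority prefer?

Ember

Ballots ranking Apollo above Ember: 7+5 = 12.
Ballots ranking Ember above Apollo: 6+3+11+9 = 29.
Ember wins the head-to-head, 29–12.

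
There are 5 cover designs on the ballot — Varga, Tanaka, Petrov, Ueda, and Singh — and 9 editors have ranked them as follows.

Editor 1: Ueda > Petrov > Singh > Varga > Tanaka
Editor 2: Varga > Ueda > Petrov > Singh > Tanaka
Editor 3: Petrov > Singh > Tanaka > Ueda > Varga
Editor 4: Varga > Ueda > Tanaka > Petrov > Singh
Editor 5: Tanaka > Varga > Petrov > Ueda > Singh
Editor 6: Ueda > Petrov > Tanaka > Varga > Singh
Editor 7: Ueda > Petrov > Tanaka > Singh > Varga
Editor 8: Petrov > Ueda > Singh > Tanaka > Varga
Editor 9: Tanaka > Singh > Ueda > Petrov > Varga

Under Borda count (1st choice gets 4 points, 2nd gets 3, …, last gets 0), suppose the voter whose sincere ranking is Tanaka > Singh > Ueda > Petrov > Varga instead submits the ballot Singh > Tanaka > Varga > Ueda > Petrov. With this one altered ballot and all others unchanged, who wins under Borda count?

Borda totals with the altered ballot: Varga 15, Tanaka 16, Petrov 22, Ueda 24, Singh 13.
The winner is unchanged: still Ueda.

Ueda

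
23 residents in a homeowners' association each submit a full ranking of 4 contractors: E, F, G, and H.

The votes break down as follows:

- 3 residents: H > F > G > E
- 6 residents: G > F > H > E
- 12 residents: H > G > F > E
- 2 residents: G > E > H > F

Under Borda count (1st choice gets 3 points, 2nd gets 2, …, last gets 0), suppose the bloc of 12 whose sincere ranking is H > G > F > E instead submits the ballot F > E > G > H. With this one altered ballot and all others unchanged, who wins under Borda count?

Borda totals with the altered ballot: E 28, F 54, G 39, H 17.
The switch changes the winner from H to F.

F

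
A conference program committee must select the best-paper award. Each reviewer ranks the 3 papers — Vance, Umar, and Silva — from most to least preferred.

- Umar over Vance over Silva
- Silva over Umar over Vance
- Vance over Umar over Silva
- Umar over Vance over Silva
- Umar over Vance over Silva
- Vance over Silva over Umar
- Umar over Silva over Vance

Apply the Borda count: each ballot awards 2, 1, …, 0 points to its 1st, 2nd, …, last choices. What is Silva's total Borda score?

4

Borda scores:
  Vance: 1 + 0 + 2 + 1 + 1 + 2 + 0 = 7
  Umar: 2 + 1 + 1 + 2 + 2 + 0 + 2 = 10
  Silva: 0 + 2 + 0 + 0 + 0 + 1 + 1 = 4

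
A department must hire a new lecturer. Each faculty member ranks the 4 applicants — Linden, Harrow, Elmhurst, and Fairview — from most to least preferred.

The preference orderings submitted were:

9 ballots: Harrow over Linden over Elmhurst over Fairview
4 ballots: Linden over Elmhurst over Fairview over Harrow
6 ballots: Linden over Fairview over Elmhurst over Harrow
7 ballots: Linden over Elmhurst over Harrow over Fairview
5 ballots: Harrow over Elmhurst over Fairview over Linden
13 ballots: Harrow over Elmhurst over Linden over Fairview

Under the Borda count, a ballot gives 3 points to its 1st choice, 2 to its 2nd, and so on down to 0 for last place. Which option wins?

Harrow

Borda scores:
  Linden: 9·2 + 4·3 + 6·3 + 7·3 + 5·0 + 13·1 = 82
  Harrow: 9·3 + 4·0 + 6·0 + 7·1 + 5·3 + 13·3 = 88
  Elmhurst: 9·1 + 4·2 + 6·1 + 7·2 + 5·2 + 13·2 = 73
  Fairview: 9·0 + 4·1 + 6·2 + 7·0 + 5·1 + 13·0 = 21
Harrow has the highest total.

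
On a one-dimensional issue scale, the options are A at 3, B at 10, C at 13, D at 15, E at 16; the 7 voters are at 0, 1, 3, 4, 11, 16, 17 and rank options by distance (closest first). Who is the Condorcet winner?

With single-peaked preferences on a line, the Condorcet winner is the candidate closest to the median voter.
The median voter (position 4) is closest to A at 3.
Check: A vs C — voters closer to A: 4 of 7.

A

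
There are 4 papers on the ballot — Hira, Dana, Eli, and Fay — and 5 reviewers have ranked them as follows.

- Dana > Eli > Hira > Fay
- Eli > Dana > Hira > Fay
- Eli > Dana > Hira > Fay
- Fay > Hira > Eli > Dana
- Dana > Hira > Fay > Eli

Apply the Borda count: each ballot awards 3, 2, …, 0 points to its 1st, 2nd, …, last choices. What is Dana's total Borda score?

10

Borda scores:
  Hira: 1 + 1 + 1 + 2 + 2 = 7
  Dana: 3 + 2 + 2 + 0 + 3 = 10
  Eli: 2 + 3 + 3 + 1 + 0 = 9
  Fay: 0 + 0 + 0 + 3 + 1 = 4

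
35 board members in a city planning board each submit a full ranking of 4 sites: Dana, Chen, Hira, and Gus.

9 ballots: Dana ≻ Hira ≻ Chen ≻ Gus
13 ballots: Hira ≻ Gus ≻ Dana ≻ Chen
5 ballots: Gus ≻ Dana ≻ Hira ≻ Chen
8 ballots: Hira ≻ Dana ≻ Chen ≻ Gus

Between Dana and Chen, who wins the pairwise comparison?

Dana

Ballots ranking Dana above Chen: 9+13+5+8 = 35.
Ballots ranking Chen above Dana: 0.
Dana wins the head-to-head, 35–0.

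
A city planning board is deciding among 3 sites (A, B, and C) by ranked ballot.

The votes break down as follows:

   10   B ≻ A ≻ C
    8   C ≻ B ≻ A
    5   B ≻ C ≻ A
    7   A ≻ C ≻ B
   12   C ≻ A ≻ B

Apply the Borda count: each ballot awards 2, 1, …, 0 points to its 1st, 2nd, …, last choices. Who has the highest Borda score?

Borda scores:
  A: 10·1 + 8·0 + 5·0 + 7·2 + 12·1 = 36
  B: 10·2 + 8·1 + 5·2 + 7·0 + 12·0 = 38
  C: 10·0 + 8·2 + 5·1 + 7·1 + 12·2 = 52
C has the highest total.

C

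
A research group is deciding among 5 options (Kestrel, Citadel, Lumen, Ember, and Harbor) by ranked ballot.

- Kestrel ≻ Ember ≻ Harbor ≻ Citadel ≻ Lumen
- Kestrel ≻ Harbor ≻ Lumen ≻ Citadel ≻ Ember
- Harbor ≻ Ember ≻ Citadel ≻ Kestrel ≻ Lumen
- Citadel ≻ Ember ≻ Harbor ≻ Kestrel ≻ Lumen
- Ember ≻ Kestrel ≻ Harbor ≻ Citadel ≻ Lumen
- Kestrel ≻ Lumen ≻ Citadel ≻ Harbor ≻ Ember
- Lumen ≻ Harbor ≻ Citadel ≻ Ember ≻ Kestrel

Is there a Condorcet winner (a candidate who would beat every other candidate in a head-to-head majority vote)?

No

Head-to-head results (7 voters total):
Kestrel vs Citadel: Kestrel wins 4–3.
Kestrel vs Lumen: Kestrel wins 6–1.
Kestrel vs Ember: Ember wins 4–3.
Kestrel vs Harbor: Kestrel wins 4–3.
Citadel vs Lumen: Citadel wins 4–3.
Citadel vs Ember: Citadel wins 4–3.
Citadel vs Harbor: Harbor wins 5–2.
Lumen vs Ember: Ember wins 4–3.
Lumen vs Harbor: Harbor wins 5–2.
Ember vs Harbor: Harbor wins 4–3.
No candidate beats all others: Kestrel beats Citadel beats Ember beats Kestrel, a majority cycle.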